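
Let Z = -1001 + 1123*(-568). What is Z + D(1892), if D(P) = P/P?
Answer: -638864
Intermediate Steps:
D(P) = 1
Z = -638865 (Z = -1001 - 637864 = -638865)
Z + D(1892) = -638865 + 1 = -638864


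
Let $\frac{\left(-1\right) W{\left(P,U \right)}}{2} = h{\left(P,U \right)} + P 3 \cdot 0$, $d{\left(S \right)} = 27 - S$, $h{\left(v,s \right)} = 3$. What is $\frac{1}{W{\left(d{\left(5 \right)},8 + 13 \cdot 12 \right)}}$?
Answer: $- \frac{1}{6} \approx -0.16667$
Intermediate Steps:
$W{\left(P,U \right)} = -6$ ($W{\left(P,U \right)} = - 2 \left(3 + P 3 \cdot 0\right) = - 2 \left(3 + 3 P 0\right) = - 2 \left(3 + 0\right) = \left(-2\right) 3 = -6$)
$\frac{1}{W{\left(d{\left(5 \right)},8 + 13 \cdot 12 \right)}} = \frac{1}{-6} = - \frac{1}{6}$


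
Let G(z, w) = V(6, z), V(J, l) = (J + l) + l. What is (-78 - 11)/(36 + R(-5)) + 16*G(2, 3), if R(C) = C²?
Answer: 9671/61 ≈ 158.54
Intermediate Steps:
V(J, l) = J + 2*l
G(z, w) = 6 + 2*z
(-78 - 11)/(36 + R(-5)) + 16*G(2, 3) = (-78 - 11)/(36 + (-5)²) + 16*(6 + 2*2) = -89/(36 + 25) + 16*(6 + 4) = -89/61 + 16*10 = -89*1/61 + 160 = -89/61 + 160 = 9671/61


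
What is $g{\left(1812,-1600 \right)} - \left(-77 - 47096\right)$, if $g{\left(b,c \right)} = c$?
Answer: $45573$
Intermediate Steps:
$g{\left(1812,-1600 \right)} - \left(-77 - 47096\right) = -1600 - \left(-77 - 47096\right) = -1600 - -47173 = -1600 + 47173 = 45573$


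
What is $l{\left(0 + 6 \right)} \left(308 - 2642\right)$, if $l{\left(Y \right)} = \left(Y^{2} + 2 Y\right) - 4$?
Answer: $-102696$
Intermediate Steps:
$l{\left(Y \right)} = -4 + Y^{2} + 2 Y$
$l{\left(0 + 6 \right)} \left(308 - 2642\right) = \left(-4 + \left(0 + 6\right)^{2} + 2 \left(0 + 6\right)\right) \left(308 - 2642\right) = \left(-4 + 6^{2} + 2 \cdot 6\right) \left(-2334\right) = \left(-4 + 36 + 12\right) \left(-2334\right) = 44 \left(-2334\right) = -102696$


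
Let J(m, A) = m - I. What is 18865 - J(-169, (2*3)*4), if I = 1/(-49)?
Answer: 932665/49 ≈ 19034.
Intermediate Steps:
I = -1/49 ≈ -0.020408
J(m, A) = 1/49 + m (J(m, A) = m - 1*(-1/49) = m + 1/49 = 1/49 + m)
18865 - J(-169, (2*3)*4) = 18865 - (1/49 - 169) = 18865 - 1*(-8280/49) = 18865 + 8280/49 = 932665/49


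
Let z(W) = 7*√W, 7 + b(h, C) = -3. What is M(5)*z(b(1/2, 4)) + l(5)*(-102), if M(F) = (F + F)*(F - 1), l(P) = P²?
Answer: -2550 + 280*I*√10 ≈ -2550.0 + 885.44*I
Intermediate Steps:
b(h, C) = -10 (b(h, C) = -7 - 3 = -10)
M(F) = 2*F*(-1 + F) (M(F) = (2*F)*(-1 + F) = 2*F*(-1 + F))
M(5)*z(b(1/2, 4)) + l(5)*(-102) = (2*5*(-1 + 5))*(7*√(-10)) + 5²*(-102) = (2*5*4)*(7*(I*√10)) + 25*(-102) = 40*(7*I*√10) - 2550 = 280*I*√10 - 2550 = -2550 + 280*I*√10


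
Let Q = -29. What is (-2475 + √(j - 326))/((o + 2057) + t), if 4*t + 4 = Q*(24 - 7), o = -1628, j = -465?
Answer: -9900/1219 + 4*I*√791/1219 ≈ -8.1214 + 0.092288*I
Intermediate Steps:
t = -497/4 (t = -1 + (-29*(24 - 7))/4 = -1 + (-29*17)/4 = -1 + (¼)*(-493) = -1 - 493/4 = -497/4 ≈ -124.25)
(-2475 + √(j - 326))/((o + 2057) + t) = (-2475 + √(-465 - 326))/((-1628 + 2057) - 497/4) = (-2475 + √(-791))/(429 - 497/4) = (-2475 + I*√791)/(1219/4) = (-2475 + I*√791)*(4/1219) = -9900/1219 + 4*I*√791/1219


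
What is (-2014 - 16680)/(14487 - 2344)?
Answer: -18694/12143 ≈ -1.5395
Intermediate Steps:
(-2014 - 16680)/(14487 - 2344) = -18694/12143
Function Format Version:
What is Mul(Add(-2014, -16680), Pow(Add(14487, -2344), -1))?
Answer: Rational(-18694, 12143) ≈ -1.5395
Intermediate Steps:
Mul(Add(-2014, -16680), Pow(Add(14487, -2344), -1)) = Mul(-18694, Pow(12143, -1)) = Mul(-18694, Rational(1, 12143)) = Rational(-18694, 12143)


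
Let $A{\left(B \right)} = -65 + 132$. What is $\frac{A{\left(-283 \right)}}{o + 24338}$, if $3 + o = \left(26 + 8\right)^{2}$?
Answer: $\frac{67}{25491} \approx 0.0026284$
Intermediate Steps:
$o = 1153$ ($o = -3 + \left(26 + 8\right)^{2} = -3 + 34^{2} = -3 + 1156 = 1153$)
$A{\left(B \right)} = 67$
$\frac{A{\left(-283 \right)}}{o + 24338} = \frac{67}{1153 + 24338} = \frac{67}{25491}$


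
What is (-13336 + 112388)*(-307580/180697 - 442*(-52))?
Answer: 411346341809936/180697 ≈ 2.2764e+9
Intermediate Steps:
(-13336 + 112388)*(-307580/180697 - 442*(-52)) = 99052*(-307580*1/180697 + 22984) = 99052*(-307580/180697 + 22984) = 99052*(4152832268/180697) = 411346341809936/180697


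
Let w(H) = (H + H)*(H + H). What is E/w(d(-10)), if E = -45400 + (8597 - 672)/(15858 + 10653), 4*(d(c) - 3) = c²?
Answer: -1203591475/83138496 ≈ -14.477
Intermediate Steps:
d(c) = 3 + c²/4
w(H) = 4*H² (w(H) = (2*H)*(2*H) = 4*H²)
E = -1203591475/26511 (E = -45400 + 7925/26511 = -1203591475/26511 ≈ -45400.)
E/w(d(-10)) = -1203591475*1/(4*(3 + (¼)*(-10)²)²)/26511 = -1203591475*1/(4*(3 + (¼)*100)²)/26511 = -1203591475*1/(4*(3 + 25)²)/26511 = -1203591475/(26511*(4*28²)) = -1203591475/(26511*(4*784)) = -1203591475/26511/3136 = -1203591475/26511*1/3136 = -1203591475/83138496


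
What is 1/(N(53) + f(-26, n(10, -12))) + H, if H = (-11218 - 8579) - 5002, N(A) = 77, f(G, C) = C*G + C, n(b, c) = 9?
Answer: -3670253/148 ≈ -24799.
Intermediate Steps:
f(G, C) = C + C*G
H = -24799 (H = -19797 - 5002 = -24799)
1/(N(53) + f(-26, n(10, -12))) + H = 1/(77 + 9*(1 - 26)) - 24799 = 1/(77 + 9*(-25)) - 24799 = 1/(77 - 225) - 24799 = 1/(-148) - 24799 = -1/148 - 24799 = -3670253/148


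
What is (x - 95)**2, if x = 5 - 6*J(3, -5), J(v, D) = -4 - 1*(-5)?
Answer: 9216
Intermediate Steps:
J(v, D) = 1 (J(v, D) = -4 + 5 = 1)
x = -1 (x = 5 - 6*1 = 5 - 6 = -1)
(x - 95)**2 = (-1 - 95)**2 = (-96)**2 = 9216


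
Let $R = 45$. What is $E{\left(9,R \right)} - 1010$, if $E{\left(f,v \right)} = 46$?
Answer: $-964$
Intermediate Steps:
$E{\left(9,R \right)} - 1010 = 46 - 1010 = -964$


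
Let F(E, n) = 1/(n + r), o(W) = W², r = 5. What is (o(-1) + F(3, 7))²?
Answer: 169/144 ≈ 1.1736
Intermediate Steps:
F(E, n) = 1/(5 + n) (F(E, n) = 1/(n + 5) = 1/(5 + n))
(o(-1) + F(3, 7))² = ((-1)² + 1/(5 + 7))² = (1 + 1/12)² = (13/12)² = 169/144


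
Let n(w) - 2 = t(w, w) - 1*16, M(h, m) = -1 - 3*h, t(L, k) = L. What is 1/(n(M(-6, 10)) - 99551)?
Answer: -1/99548 ≈ -1.0045e-5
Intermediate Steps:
n(w) = -14 + w (n(w) = 2 + (w - 1*16) = 2 + (w - 16) = 2 + (-16 + w) = -14 + w)
1/(n(M(-6, 10)) - 99551) = 1/((-14 + (-1 - 3*(-6))) - 99551) = 1/((-14 + (-1 + 18)) - 99551) = 1/((-14 + 17) - 99551) = 1/(3 - 99551) = 1/(-99548) = -1/99548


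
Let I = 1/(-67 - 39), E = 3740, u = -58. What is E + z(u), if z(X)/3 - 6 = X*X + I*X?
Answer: 734137/53 ≈ 13852.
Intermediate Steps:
I = -1/106 (I = 1/(-106) = -1/106 ≈ -0.0094340)
z(X) = 18 + 3*X**2 - 3*X/106 (z(X) = 18 + 3*(X*X - X/106) = 18 + 3*(X**2 - X/106) = 18 + (3*X**2 - 3*X/106) = 18 + 3*X**2 - 3*X/106)
E + z(u) = 3740 + (18 + 3*(-58)**2 - 3/106*(-58)) = 3740 + (18 + 3*3364 + 87/53) = 3740 + (18 + 10092 + 87/53) = 3740 + 535917/53 = 734137/53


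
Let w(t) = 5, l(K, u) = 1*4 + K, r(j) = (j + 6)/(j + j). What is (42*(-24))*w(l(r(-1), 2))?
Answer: -5040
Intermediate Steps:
r(j) = (6 + j)/(2*j) (r(j) = (6 + j)/((2*j)) = (6 + j)*(1/(2*j)) = (6 + j)/(2*j))
l(K, u) = 4 + K
(42*(-24))*w(l(r(-1), 2)) = (42*(-24))*5 = -1008*5 = -5040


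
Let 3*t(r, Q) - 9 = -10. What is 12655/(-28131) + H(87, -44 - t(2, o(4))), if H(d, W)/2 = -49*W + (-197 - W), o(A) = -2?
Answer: 37247477/9377 ≈ 3972.2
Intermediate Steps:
t(r, Q) = -⅓ (t(r, Q) = 3 + (⅓)*(-10) = 3 - 10/3 = -⅓)
H(d, W) = -394 - 100*W (H(d, W) = 2*(-49*W + (-197 - W)) = 2*(-197 - 50*W) = -394 - 100*W)
12655/(-28131) + H(87, -44 - t(2, o(4))) = 12655/(-28131) + (-394 - 100*(-44 - 1*(-⅓))) = 12655*(-1/28131) + (-394 - 100*(-44 + ⅓)) = -12655/28131 + (-394 - 100*(-131/3)) = -12655/28131 + (-394 + 13100/3) = -12655/28131 + 11918/3 = 37247477/9377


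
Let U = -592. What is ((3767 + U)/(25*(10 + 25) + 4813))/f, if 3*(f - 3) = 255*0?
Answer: 3175/17064 ≈ 0.18606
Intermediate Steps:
f = 3 (f = 3 + (255*0)/3 = 3 + (⅓)*0 = 3 + 0 = 3)
((3767 + U)/(25*(10 + 25) + 4813))/f = ((3767 - 592)/(25*(10 + 25) + 4813))/3 = (3175/(25*35 + 4813))*(⅓) = (3175/(875 + 4813))*(⅓) = (3175/5688)*(⅓) = 3175/17064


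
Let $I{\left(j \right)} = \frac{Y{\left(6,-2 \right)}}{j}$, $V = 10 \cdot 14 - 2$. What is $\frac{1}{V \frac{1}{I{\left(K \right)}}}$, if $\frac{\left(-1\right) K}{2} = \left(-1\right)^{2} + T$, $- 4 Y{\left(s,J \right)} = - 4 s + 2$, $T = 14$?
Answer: $- \frac{11}{8280} \approx -0.0013285$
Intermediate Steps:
$V = 138$ ($V = 140 - 2 = 138$)
$Y{\left(s,J \right)} = - \frac{1}{2} + s$ ($Y{\left(s,J \right)} = - \frac{- 4 s + 2}{4} = - \frac{2 - 4 s}{4} = - \frac{1}{2} + s$)
$K = -30$ ($K = - 2 \left(\left(-1\right)^{2} + 14\right) = - 2 \left(1 + 14\right) = \left(-2\right) 15 = -30$)
$I{\left(j \right)} = \frac{11}{2 j}$ ($I{\left(j \right)} = \frac{- \frac{1}{2} + 6}{j} = \frac{11}{2 j}$)
$\frac{1}{V \frac{1}{I{\left(K \right)}}} = \frac{1}{138 \frac{1}{\frac{11}{2} \frac{1}{-30}}} = \frac{1}{138 \frac{1}{\frac{11}{2} \left(- \frac{1}{30}\right)}} = \frac{1}{138 \frac{1}{- \frac{11}{60}}} = \frac{1}{138 \left(- \frac{60}{11}\right)} = \frac{1}{- \frac{8280}{11}} = - \frac{11}{8280}$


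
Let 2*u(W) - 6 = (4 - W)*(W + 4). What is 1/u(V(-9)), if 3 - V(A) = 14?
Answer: -2/99 ≈ -0.020202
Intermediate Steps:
V(A) = -11 (V(A) = 3 - 1*14 = 3 - 14 = -11)
u(W) = 3 + (4 + W)*(4 - W)/2 (u(W) = 3 + ((4 - W)*(W + 4))/2 = 3 + ((4 - W)*(4 + W))/2 = 3 + ((4 + W)*(4 - W))/2 = 3 + (4 + W)*(4 - W)/2)
1/u(V(-9)) = 1/(11 - ½*(-11)²) = 1/(11 - ½*121) = 1/(11 - 121/2) = 1/(-99/2) = -2/99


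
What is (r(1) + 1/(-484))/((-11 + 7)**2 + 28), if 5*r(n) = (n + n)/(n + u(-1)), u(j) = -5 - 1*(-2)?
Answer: -489/106480 ≈ -0.0045924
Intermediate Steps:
u(j) = -3 (u(j) = -5 + 2 = -3)
r(n) = 2*n/(5*(-3 + n)) (r(n) = ((n + n)/(n - 3))/5 = ((2*n)/(-3 + n))/5 = (2*n/(-3 + n))/5 = 2*n/(5*(-3 + n)))
(r(1) + 1/(-484))/((-11 + 7)**2 + 28) = ((2/5)*1/(-3 + 1) + 1/(-484))/((-11 + 7)**2 + 28) = ((2/5)*1/(-2) - 1/484)/((-4)**2 + 28) = ((2/5)*1*(-1/2) - 1/484)/(16 + 28) = (-1/5 - 1/484)/44 = -489/2420*1/44 = -489/106480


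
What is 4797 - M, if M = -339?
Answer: 5136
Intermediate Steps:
4797 - M = 4797 - 1*(-339) = 4797 + 339 = 5136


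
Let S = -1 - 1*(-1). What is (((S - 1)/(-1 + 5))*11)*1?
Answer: -11/4 ≈ -2.7500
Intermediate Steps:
S = 0 (S = -1 + 1 = 0)
(((S - 1)/(-1 + 5))*11)*1 = (((0 - 1)/(-1 + 5))*11)*1 = (-1/4*11)*1 = (-1*¼*11)*1 = -¼*11*1 = -11/4*1 = -11/4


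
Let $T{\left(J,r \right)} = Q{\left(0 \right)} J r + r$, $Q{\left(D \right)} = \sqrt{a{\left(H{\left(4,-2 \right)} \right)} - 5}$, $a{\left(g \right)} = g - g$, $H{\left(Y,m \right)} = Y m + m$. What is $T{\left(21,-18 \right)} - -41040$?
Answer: $41022 - 378 i \sqrt{5} \approx 41022.0 - 845.23 i$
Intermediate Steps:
$H{\left(Y,m \right)} = m + Y m$
$a{\left(g \right)} = 0$
$Q{\left(D \right)} = i \sqrt{5}$ ($Q{\left(D \right)} = \sqrt{0 - 5} = \sqrt{-5} = i \sqrt{5}$)
$T{\left(J,r \right)} = r + i J r \sqrt{5}$ ($T{\left(J,r \right)} = i \sqrt{5} J r + r = i J \sqrt{5} r + r = i J r \sqrt{5} + r = r + i J r \sqrt{5}$)
$T{\left(21,-18 \right)} - -41040 = - 18 \left(1 + i 21 \sqrt{5}\right) - -41040 = - 18 \left(1 + 21 i \sqrt{5}\right) + 41040 = \left(-18 - 378 i \sqrt{5}\right) + 41040 = 41022 - 378 i \sqrt{5}$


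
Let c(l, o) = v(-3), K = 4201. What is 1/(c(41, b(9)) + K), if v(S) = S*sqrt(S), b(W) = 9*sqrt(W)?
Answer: 4201/17648428 + 3*I*sqrt(3)/17648428 ≈ 0.00023804 + 2.9443e-7*I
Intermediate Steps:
v(S) = S**(3/2)
c(l, o) = -3*I*sqrt(3) (c(l, o) = (-3)**(3/2) = -3*I*sqrt(3))
1/(c(41, b(9)) + K) = 1/(-3*I*sqrt(3) + 4201) = 1/(4201 - 3*I*sqrt(3))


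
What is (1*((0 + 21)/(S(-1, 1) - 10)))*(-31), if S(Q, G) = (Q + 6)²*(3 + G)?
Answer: -217/30 ≈ -7.2333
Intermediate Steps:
S(Q, G) = (6 + Q)²*(3 + G)
(1*((0 + 21)/(S(-1, 1) - 10)))*(-31) = (1*((0 + 21)/((6 - 1)²*(3 + 1) - 10)))*(-31) = (1*(21/(5²*4 - 10)))*(-31) = (1*(21/(25*4 - 10)))*(-31) = (1*(21/(100 - 10)))*(-31) = (1*(21/90))*(-31) = (1*(21*(1/90)))*(-31) = (1*(7/30))*(-31) = (7/30)*(-31) = -217/30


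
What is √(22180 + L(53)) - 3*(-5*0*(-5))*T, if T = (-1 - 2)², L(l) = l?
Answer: √22233 ≈ 149.11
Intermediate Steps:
T = 9 (T = (-3)² = 9)
√(22180 + L(53)) - 3*(-5*0*(-5))*T = √(22180 + 53) - 3*(-5*0*(-5))*9 = √22233 - 3*(0*(-5))*9 = √22233 - 3*0*9 = √22233 - 0*9 = √22233 - 1*0 = √22233 + 0 = √22233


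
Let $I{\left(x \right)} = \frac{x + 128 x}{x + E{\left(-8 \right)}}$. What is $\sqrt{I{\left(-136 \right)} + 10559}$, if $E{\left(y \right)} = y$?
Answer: $\frac{\sqrt{384510}}{6} \approx 103.35$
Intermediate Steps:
$I{\left(x \right)} = \frac{129 x}{-8 + x}$ ($I{\left(x \right)} = \frac{x + 128 x}{x - 8} = \frac{129 x}{-8 + x}$)
$\sqrt{I{\left(-136 \right)} + 10559} = \sqrt{129 \left(-136\right) \frac{1}{-8 - 136} + 10559} = \sqrt{129 \left(-136\right) \frac{1}{-144} + 10559} = \sqrt{129 \left(-136\right) \left(- \frac{1}{144}\right) + 10559} = \sqrt{\frac{731}{6} + 10559} = \sqrt{\frac{64085}{6}} = \frac{\sqrt{384510}}{6}$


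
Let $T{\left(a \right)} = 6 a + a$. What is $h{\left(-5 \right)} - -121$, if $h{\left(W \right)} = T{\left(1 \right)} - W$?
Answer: $133$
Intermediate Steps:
$T{\left(a \right)} = 7 a$
$h{\left(W \right)} = 7 - W$ ($h{\left(W \right)} = 7 \cdot 1 - W = 7 - W$)
$h{\left(-5 \right)} - -121 = \left(7 - -5\right) - -121 = \left(7 + 5\right) + 121 = 12 + 121 = 133$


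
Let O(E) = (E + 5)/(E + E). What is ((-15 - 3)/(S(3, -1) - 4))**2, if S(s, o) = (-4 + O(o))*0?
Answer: 81/4 ≈ 20.250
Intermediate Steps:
O(E) = (5 + E)/(2*E) (O(E) = (5 + E)/((2*E)) = (5 + E)*(1/(2*E)) = (5 + E)/(2*E))
S(s, o) = 0 (S(s, o) = (-4 + (5 + o)/(2*o))*0 = 0)
((-15 - 3)/(S(3, -1) - 4))**2 = ((-15 - 3)/(0 - 4))**2 = (-18/(-4))**2 = (-18*(-1/4))**2 = (9/2)**2 = 81/4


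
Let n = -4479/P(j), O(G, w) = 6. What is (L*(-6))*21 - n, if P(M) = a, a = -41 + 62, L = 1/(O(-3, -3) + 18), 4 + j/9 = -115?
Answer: 5825/28 ≈ 208.04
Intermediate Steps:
j = -1071 (j = -36 + 9*(-115) = -36 - 1035 = -1071)
L = 1/24 (L = 1/(6 + 18) = 1/24 ≈ 0.041667)
a = 21
P(M) = 21
n = -1493/7 (n = -4479/21 = -4479*1/21 = -1493/7 ≈ -213.29)
(L*(-6))*21 - n = ((1/24)*(-6))*21 - 1*(-1493/7) = -1/4*21 + 1493/7 = -21/4 + 1493/7 = 5825/28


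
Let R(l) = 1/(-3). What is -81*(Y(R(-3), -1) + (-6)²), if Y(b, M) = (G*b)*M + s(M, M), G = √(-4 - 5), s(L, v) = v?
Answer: -2835 - 81*I ≈ -2835.0 - 81.0*I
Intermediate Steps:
R(l) = -⅓ (R(l) = 1*(-⅓) = -⅓)
G = 3*I (G = √(-9) = 3*I ≈ 3.0*I)
Y(b, M) = M + 3*I*M*b (Y(b, M) = ((3*I)*b)*M + M = (3*I*b)*M + M = 3*I*M*b + M = M + 3*I*M*b)
-81*(Y(R(-3), -1) + (-6)²) = -81*(-(1 + 3*I*(-⅓)) + (-6)²) = -81*(-(1 - I) + 36) = -81*((-1 + I) + 36) = -81*(35 + I) = -2835 - 81*I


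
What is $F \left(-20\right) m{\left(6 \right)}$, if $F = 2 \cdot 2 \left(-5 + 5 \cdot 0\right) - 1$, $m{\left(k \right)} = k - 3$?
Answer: $1260$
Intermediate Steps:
$m{\left(k \right)} = -3 + k$
$F = -21$ ($F = 2 \cdot 2 \left(-5 + 0\right) - 1 = 2 \cdot 2 \left(-5\right) - 1 = 2 \left(-10\right) - 1 = -20 - 1 = -21$)
$F \left(-20\right) m{\left(6 \right)} = \left(-21\right) \left(-20\right) \left(-3 + 6\right) = 420 \cdot 3 = 1260$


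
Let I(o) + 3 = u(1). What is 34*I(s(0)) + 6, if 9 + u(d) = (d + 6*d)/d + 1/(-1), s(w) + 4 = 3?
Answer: -198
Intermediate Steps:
s(w) = -1 (s(w) = -4 + 3 = -1)
u(d) = -3 (u(d) = -9 + ((d + 6*d)/d + 1/(-1)) = -9 + ((7*d)/d + 1*(-1)) = -9 + (7 - 1) = -9 + 6 = -3)
I(o) = -6 (I(o) = -3 - 3 = -6)
34*I(s(0)) + 6 = 34*(-6) + 6 = -204 + 6 = -198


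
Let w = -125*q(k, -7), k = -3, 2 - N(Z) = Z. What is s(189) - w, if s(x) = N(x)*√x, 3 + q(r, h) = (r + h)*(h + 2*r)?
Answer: 15875 - 561*√21 ≈ 13304.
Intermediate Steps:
N(Z) = 2 - Z
q(r, h) = -3 + (h + r)*(h + 2*r) (q(r, h) = -3 + (r + h)*(h + 2*r) = -3 + (h + r)*(h + 2*r))
s(x) = √x*(2 - x) (s(x) = (2 - x)*√x = √x*(2 - x))
w = -15875 (w = -125*(-3 + (-7)² + 2*(-3)² + 3*(-7)*(-3)) = -125*(-3 + 49 + 2*9 + 63) = -125*(-3 + 49 + 18 + 63) = -125*127 = -15875)
s(189) - w = √189*(2 - 1*189) - 1*(-15875) = (3*√21)*(2 - 189) + 15875 = (3*√21)*(-187) + 15875 = -561*√21 + 15875 = 15875 - 561*√21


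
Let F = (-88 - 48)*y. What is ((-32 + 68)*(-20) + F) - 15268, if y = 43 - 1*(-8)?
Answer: -22924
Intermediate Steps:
y = 51 (y = 43 + 8 = 51)
F = -6936 (F = (-88 - 48)*51 = -136*51 = -6936)
((-32 + 68)*(-20) + F) - 15268 = ((-32 + 68)*(-20) - 6936) - 15268 = (36*(-20) - 6936) - 15268 = (-720 - 6936) - 15268 = -7656 - 15268 = -22924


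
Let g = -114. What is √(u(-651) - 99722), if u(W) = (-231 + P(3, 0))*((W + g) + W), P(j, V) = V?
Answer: √227374 ≈ 476.84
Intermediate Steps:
u(W) = 26334 - 462*W (u(W) = (-231 + 0)*((W - 114) + W) = -231*((-114 + W) + W) = -231*(-114 + 2*W) = 26334 - 462*W)
√(u(-651) - 99722) = √((26334 - 462*(-651)) - 99722) = √((26334 + 300762) - 99722) = √(327096 - 99722) = √227374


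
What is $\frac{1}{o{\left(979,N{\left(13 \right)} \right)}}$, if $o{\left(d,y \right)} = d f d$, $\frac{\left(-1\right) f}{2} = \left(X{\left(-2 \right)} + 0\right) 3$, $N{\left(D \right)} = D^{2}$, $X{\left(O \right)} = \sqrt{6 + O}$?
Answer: $- \frac{1}{11501292} \approx -8.6947 \cdot 10^{-8}$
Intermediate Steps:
$f = -12$ ($f = - 2 \left(\sqrt{6 - 2} + 0\right) 3 = - 2 \left(\sqrt{4} + 0\right) 3 = - 2 \left(2 + 0\right) 3 = - 2 \cdot 2 \cdot 3 = \left(-2\right) 6 = -12$)
$o{\left(d,y \right)} = - 12 d^{2}$ ($o{\left(d,y \right)} = d \left(-12\right) d = - 12 d d = - 12 d^{2}$)
$\frac{1}{o{\left(979,N{\left(13 \right)} \right)}} = \frac{1}{\left(-12\right) 979^{2}} = \frac{1}{\left(-12\right) 958441} = \frac{1}{-11501292} = - \frac{1}{11501292}$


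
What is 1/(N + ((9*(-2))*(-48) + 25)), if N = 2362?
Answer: 1/3251 ≈ 0.00030760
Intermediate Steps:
1/(N + ((9*(-2))*(-48) + 25)) = 1/(2362 + ((9*(-2))*(-48) + 25)) = 1/(2362 + (-18*(-48) + 25)) = 1/(2362 + (864 + 25)) = 1/(2362 + 889) = 1/3251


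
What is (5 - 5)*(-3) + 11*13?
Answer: 143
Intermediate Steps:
(5 - 5)*(-3) + 11*13 = 0*(-3) + 143 = 0 + 143 = 143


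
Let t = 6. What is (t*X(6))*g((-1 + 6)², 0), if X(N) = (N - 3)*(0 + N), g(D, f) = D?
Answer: 2700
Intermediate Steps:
X(N) = N*(-3 + N) (X(N) = (-3 + N)*N = N*(-3 + N))
(t*X(6))*g((-1 + 6)², 0) = (6*(6*(-3 + 6)))*(-1 + 6)² = (6*(6*3))*5² = (6*18)*25 = 108*25 = 2700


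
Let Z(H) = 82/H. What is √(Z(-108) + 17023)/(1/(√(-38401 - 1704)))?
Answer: I*√221187336630/18 ≈ 26128.0*I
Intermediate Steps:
√(Z(-108) + 17023)/(1/(√(-38401 - 1704))) = √(82/(-108) + 17023)/(1/(√(-38401 - 1704))) = √(82*(-1/108) + 17023)/(1/(√(-40105))) = √(-41/54 + 17023)/(1/(I*√40105)) = √(919201/54)/((-I*√40105/40105)) = (√5515206/18)*(I*√40105) = I*√221187336630/18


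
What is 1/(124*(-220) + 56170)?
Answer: 1/28890 ≈ 3.4614e-5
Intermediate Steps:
1/(124*(-220) + 56170) = 1/(-27280 + 56170) = 1/28890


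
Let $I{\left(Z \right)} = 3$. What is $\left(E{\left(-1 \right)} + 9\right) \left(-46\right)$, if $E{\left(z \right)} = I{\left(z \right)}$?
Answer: $-552$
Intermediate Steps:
$E{\left(z \right)} = 3$
$\left(E{\left(-1 \right)} + 9\right) \left(-46\right) = \left(3 + 9\right) \left(-46\right) = 12 \left(-46\right) = -552$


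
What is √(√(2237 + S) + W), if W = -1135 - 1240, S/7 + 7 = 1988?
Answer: √(-2375 + 2*√4026) ≈ 47.414*I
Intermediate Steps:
S = 13867 (S = -49 + 7*1988 = -49 + 13916 = 13867)
W = -2375
√(√(2237 + S) + W) = √(√(2237 + 13867) - 2375) = √(√16104 - 2375) = √(2*√4026 - 2375) = √(-2375 + 2*√4026)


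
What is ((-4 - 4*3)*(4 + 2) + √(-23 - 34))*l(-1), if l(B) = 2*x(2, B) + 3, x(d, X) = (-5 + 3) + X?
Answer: 288 - 3*I*√57 ≈ 288.0 - 22.65*I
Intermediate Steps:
x(d, X) = -2 + X
l(B) = -1 + 2*B (l(B) = 2*(-2 + B) + 3 = (-4 + 2*B) + 3 = -1 + 2*B)
((-4 - 4*3)*(4 + 2) + √(-23 - 34))*l(-1) = ((-4 - 4*3)*(4 + 2) + √(-23 - 34))*(-1 + 2*(-1)) = ((-4 - 12)*6 + √(-57))*(-1 - 2) = (-16*6 + I*√57)*(-3) = (-96 + I*√57)*(-3) = 288 - 3*I*√57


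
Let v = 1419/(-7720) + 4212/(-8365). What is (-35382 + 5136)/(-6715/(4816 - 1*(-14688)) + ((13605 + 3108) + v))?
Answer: -190478027935776/105245744208499 ≈ -1.8098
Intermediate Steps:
v = -1775463/2583112 (v = 1419*(-1/7720) + 4212*(-1/8365) = -1419/7720 - 4212/8365 = -1775463/2583112 ≈ -0.68734)
(-35382 + 5136)/(-6715/(4816 - 1*(-14688)) + ((13605 + 3108) + v)) = (-35382 + 5136)/(-6715/(4816 - 1*(-14688)) + ((13605 + 3108) - 1775463/2583112)) = -30246/(-6715/(4816 + 14688) + (16713 - 1775463/2583112)) = -30246/(-6715/19504 + 43169775393/2583112) = -30246/105245744208499/6297627056 = -30246*6297627056/105245744208499 = -190478027935776/105245744208499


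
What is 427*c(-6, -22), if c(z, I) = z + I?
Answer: -11956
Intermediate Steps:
c(z, I) = I + z
427*c(-6, -22) = 427*(-22 - 6) = 427*(-28) = -11956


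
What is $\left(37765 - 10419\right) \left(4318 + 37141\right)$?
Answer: $1133737814$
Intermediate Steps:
$\left(37765 - 10419\right) \left(4318 + 37141\right) = 27346 \cdot 41459 = 1133737814$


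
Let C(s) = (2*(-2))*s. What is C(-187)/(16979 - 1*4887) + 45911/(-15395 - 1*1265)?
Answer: -135673533/50363180 ≈ -2.6939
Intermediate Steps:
C(s) = -4*s
C(-187)/(16979 - 1*4887) + 45911/(-15395 - 1*1265) = (-4*(-187))/(16979 - 1*4887) + 45911/(-15395 - 1*1265) = 748/(16979 - 4887) + 45911/(-15395 - 1265) = 748/12092 + 45911/(-16660) = 748*(1/12092) + 45911*(-1/16660) = 187/3023 - 45911/16660 = -135673533/50363180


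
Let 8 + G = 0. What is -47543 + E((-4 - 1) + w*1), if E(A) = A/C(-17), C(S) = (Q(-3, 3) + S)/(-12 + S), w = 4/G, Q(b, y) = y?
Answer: -1331523/28 ≈ -47554.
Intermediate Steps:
G = -8 (G = -8 + 0 = -8)
w = -1/2 (w = 4/(-8) = 4*(-1/8) = -1/2 ≈ -0.50000)
C(S) = (3 + S)/(-12 + S)
E(A) = 29*A/14 (E(A) = A/(((3 - 17)/(-12 - 17))) = A/((-14/(-29))) = A/((-1/29*(-14))) = A/(14/29) = A*(29/14) = 29*A/14)
-47543 + E((-4 - 1) + w*1) = -47543 + 29*((-4 - 1) - 1/2*1)/14 = -47543 + 29*(-5 - 1/2)/14 = -47543 + (29/14)*(-11/2) = -47543 - 319/28 = -1331523/28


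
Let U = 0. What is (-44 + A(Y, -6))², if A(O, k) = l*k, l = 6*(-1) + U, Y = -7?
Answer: 64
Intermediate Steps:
l = -6 (l = 6*(-1) + 0 = -6 + 0 = -6)
A(O, k) = -6*k
(-44 + A(Y, -6))² = (-44 - 6*(-6))² = (-44 + 36)² = (-8)² = 64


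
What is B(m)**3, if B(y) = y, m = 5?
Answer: 125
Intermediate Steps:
B(m)**3 = 5**3 = 125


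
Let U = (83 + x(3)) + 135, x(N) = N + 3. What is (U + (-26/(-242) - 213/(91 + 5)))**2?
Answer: 738143877409/14992384 ≈ 49235.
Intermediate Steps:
x(N) = 3 + N
U = 224 (U = (83 + (3 + 3)) + 135 = (83 + 6) + 135 = 89 + 135 = 224)
(U + (-26/(-242) - 213/(91 + 5)))**2 = (224 + (-26/(-242) - 213/(91 + 5)))**2 = (224 + (-26*(-1/242) - 213/96))**2 = (224 + (13/121 - 213*1/96))**2 = (224 + (13/121 - 71/32))**2 = (224 - 8175/3872)**2 = (859153/3872)**2 = 738143877409/14992384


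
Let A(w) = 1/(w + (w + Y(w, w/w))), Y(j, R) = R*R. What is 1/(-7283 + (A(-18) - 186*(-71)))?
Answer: 35/207304 ≈ 0.00016883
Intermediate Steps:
Y(j, R) = R**2
A(w) = 1/(1 + 2*w) (A(w) = 1/(w + (w + (w/w)**2)) = 1/(w + (w + 1**2)) = 1/(w + (w + 1)) = 1/(w + (1 + w)) = 1/(1 + 2*w))
1/(-7283 + (A(-18) - 186*(-71))) = 1/(-7283 + (1/(1 + 2*(-18)) - 186*(-71))) = 1/(-7283 + (1/(1 - 36) + 13206)) = 1/(-7283 + (1/(-35) + 13206)) = 1/(-7283 + (-1/35 + 13206)) = 1/(-7283 + 462209/35) = 1/(207304/35) = 35/207304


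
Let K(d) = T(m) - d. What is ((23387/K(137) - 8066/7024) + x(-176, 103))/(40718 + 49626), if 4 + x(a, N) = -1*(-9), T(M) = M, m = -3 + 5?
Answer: -80308999/42833897280 ≈ -0.0018749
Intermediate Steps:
m = 2
x(a, N) = 5 (x(a, N) = -4 - 1*(-9) = -4 + 9 = 5)
K(d) = 2 - d
((23387/K(137) - 8066/7024) + x(-176, 103))/(40718 + 49626) = ((23387/(2 - 1*137) - 8066/7024) + 5)/(40718 + 49626) = ((23387/(2 - 137) - 8066*1/7024) + 5)/90344 = ((23387/(-135) - 4033/3512) + 5)*(1/90344) = ((23387*(-1/135) - 4033/3512) + 5)*(1/90344) = ((-23387/135 - 4033/3512) + 5)*(1/90344) = (-82679599/474120 + 5)*(1/90344) = -80308999/474120*1/90344 = -80308999/42833897280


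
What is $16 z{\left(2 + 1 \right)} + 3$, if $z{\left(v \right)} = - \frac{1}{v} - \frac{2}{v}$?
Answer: $-13$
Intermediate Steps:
$z{\left(v \right)} = - \frac{3}{v}$
$16 z{\left(2 + 1 \right)} + 3 = 16 \left(- \frac{3}{2 + 1}\right) + 3 = 16 \left(- \frac{3}{3}\right) + 3 = 16 \left(\left(-3\right) \frac{1}{3}\right) + 3 = 16 \left(-1\right) + 3 = -16 + 3 = -13$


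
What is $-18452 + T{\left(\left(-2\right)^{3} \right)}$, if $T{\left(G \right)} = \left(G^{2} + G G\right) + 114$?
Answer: $-18210$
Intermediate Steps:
$T{\left(G \right)} = 114 + 2 G^{2}$ ($T{\left(G \right)} = \left(G^{2} + G^{2}\right) + 114 = 2 G^{2} + 114 = 114 + 2 G^{2}$)
$-18452 + T{\left(\left(-2\right)^{3} \right)} = -18452 + \left(114 + 2 \left(\left(-2\right)^{3}\right)^{2}\right) = -18452 + \left(114 + 2 \left(-8\right)^{2}\right) = -18452 + \left(114 + 2 \cdot 64\right) = -18452 + \left(114 + 128\right) = -18452 + 242 = -18210$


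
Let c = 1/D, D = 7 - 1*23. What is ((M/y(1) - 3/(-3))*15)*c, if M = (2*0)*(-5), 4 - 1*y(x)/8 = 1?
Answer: -15/16 ≈ -0.93750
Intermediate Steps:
y(x) = 24 (y(x) = 32 - 8*1 = 32 - 8 = 24)
D = -16 (D = 7 - 23 = -16)
M = 0 (M = 0*(-5) = 0)
c = -1/16 (c = 1/(-16) = -1/16 ≈ -0.062500)
((M/y(1) - 3/(-3))*15)*c = ((0/24 - 3/(-3))*15)*(-1/16) = ((0*(1/24) - 3*(-1/3))*15)*(-1/16) = ((0 + 1)*15)*(-1/16) = (1*15)*(-1/16) = 15*(-1/16) = -15/16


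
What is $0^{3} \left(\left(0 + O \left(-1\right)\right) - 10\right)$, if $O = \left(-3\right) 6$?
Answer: $0$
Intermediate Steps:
$O = -18$
$0^{3} \left(\left(0 + O \left(-1\right)\right) - 10\right) = 0^{3} \left(\left(0 - -18\right) - 10\right) = 0 \left(\left(0 + 18\right) - 10\right) = 0 \left(18 - 10\right) = 0 \cdot 8 = 0$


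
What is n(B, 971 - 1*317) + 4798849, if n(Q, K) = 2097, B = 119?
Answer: 4800946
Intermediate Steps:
n(B, 971 - 1*317) + 4798849 = 2097 + 4798849 = 4800946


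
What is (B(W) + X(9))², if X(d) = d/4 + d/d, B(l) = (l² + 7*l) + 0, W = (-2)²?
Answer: 35721/16 ≈ 2232.6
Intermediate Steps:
W = 4
B(l) = l² + 7*l
X(d) = 1 + d/4 (X(d) = d*(¼) + 1 = d/4 + 1 = 1 + d/4)
(B(W) + X(9))² = (4*(7 + 4) + (1 + (¼)*9))² = (4*11 + (1 + 9/4))² = (44 + 13/4)² = (189/4)² = 35721/16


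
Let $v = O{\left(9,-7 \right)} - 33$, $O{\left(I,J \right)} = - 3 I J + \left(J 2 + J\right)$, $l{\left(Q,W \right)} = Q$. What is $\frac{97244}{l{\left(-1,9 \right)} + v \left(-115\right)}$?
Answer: $- \frac{6946}{1109} \approx -6.2633$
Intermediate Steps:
$O{\left(I,J \right)} = 3 J - 3 I J$ ($O{\left(I,J \right)} = - 3 I J + \left(2 J + J\right) = - 3 I J + 3 J = 3 J - 3 I J$)
$v = 135$ ($v = 3 \left(-7\right) \left(1 - 9\right) - 33 = 3 \left(-7\right) \left(-8\right) - 33 = 168 - 33 = 135$)
$\frac{97244}{l{\left(-1,9 \right)} + v \left(-115\right)} = \frac{97244}{-1 + 135 \left(-115\right)} = \frac{97244}{-1 - 15525} = \frac{97244}{-15526} = 97244 \left(- \frac{1}{15526}\right) = - \frac{6946}{1109}$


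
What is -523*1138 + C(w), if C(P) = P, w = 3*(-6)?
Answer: -595192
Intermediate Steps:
w = -18
-523*1138 + C(w) = -523*1138 - 18 = -595174 - 18 = -595192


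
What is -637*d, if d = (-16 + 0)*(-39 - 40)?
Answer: -805168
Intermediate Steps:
d = 1264 (d = -16*(-79) = 1264)
-637*d = -637*1264 = -805168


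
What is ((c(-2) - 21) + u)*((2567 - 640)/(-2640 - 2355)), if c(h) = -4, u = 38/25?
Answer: 1131149/124875 ≈ 9.0582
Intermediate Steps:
u = 38/25 (u = 38*(1/25) = 38/25 ≈ 1.5200)
((c(-2) - 21) + u)*((2567 - 640)/(-2640 - 2355)) = ((-4 - 21) + 38/25)*((2567 - 640)/(-2640 - 2355)) = (-25 + 38/25)*(1927/(-4995)) = -1131149*(-1)/(25*4995) = -587/25*(-1927/4995) = 1131149/124875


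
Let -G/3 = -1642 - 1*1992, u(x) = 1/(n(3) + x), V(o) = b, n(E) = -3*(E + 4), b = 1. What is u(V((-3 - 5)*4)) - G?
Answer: -218041/20 ≈ -10902.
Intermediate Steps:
n(E) = -12 - 3*E (n(E) = -3*(4 + E) = -12 - 3*E)
V(o) = 1
u(x) = 1/(-21 + x) (u(x) = 1/((-12 - 3*3) + x) = 1/((-12 - 9) + x) = 1/(-21 + x))
G = 10902 (G = -3*(-1642 - 1*1992) = -3*(-1642 - 1992) = -3*(-3634) = 10902)
u(V((-3 - 5)*4)) - G = 1/(-21 + 1) - 1*10902 = 1/(-20) - 10902 = -1/20 - 10902 = -218041/20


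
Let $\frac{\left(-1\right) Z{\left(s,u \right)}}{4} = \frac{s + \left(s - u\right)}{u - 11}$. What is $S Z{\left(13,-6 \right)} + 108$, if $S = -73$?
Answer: $- \frac{7508}{17} \approx -441.65$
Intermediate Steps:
$Z{\left(s,u \right)} = - \frac{4 \left(- u + 2 s\right)}{-11 + u}$ ($Z{\left(s,u \right)} = - 4 \frac{s + \left(s - u\right)}{u - 11} = - 4 \frac{- u + 2 s}{-11 + u} = - \frac{4 \left(- u + 2 s\right)}{-11 + u}$)
$S Z{\left(13,-6 \right)} + 108 = - 73 \frac{4 \left(-6 - 26\right)}{-11 - 6} + 108 = - 73 \frac{4 \left(-6 - 26\right)}{-17} + 108 = - 73 \cdot 4 \left(- \frac{1}{17}\right) \left(-32\right) + 108 = \left(-73\right) \frac{128}{17} + 108 = - \frac{9344}{17} + 108 = - \frac{7508}{17}$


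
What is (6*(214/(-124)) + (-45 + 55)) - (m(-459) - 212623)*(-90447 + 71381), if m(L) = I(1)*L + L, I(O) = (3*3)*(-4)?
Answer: -116174819679/31 ≈ -3.7476e+9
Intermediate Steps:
I(O) = -36 (I(O) = 9*(-4) = -36)
m(L) = -35*L (m(L) = -36*L + L = -35*L)
(6*(214/(-124)) + (-45 + 55)) - (m(-459) - 212623)*(-90447 + 71381) = (6*(214/(-124)) + (-45 + 55)) - (-35*(-459) - 212623)*(-90447 + 71381) = (6*(214*(-1/124)) + 10) - (16065 - 212623)*(-19066) = (6*(-107/62) + 10) - (-196558)*(-19066) = (-321/31 + 10) - 1*3747574828 = -11/31 - 3747574828 = -116174819679/31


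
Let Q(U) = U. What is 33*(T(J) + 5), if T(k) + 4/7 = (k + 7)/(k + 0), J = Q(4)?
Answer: 6633/28 ≈ 236.89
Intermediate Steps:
J = 4
T(k) = -4/7 + (7 + k)/k (T(k) = -4/7 + (k + 7)/(k + 0) = -4/7 + (7 + k)/k)
33*(T(J) + 5) = 33*((3/7 + 7/4) + 5) = 33*(61/28 + 5) = 33*(201/28) = 6633/28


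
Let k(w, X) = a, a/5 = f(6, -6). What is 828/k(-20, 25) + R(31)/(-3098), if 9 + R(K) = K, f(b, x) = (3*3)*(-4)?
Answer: -35682/7745 ≈ -4.6071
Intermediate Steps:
f(b, x) = -36 (f(b, x) = 9*(-4) = -36)
a = -180 (a = 5*(-36) = -180)
k(w, X) = -180
R(K) = -9 + K
828/k(-20, 25) + R(31)/(-3098) = 828/(-180) + (-9 + 31)/(-3098) = 828*(-1/180) + 22*(-1/3098) = -23/5 - 11/1549 = -35682/7745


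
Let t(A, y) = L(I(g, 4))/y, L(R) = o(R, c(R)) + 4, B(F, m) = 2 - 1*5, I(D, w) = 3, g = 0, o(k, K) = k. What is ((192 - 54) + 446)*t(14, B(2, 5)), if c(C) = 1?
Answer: -4088/3 ≈ -1362.7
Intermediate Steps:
B(F, m) = -3 (B(F, m) = 2 - 5 = -3)
L(R) = 4 + R (L(R) = R + 4 = 4 + R)
t(A, y) = 7/y (t(A, y) = (4 + 3)/y = 7/y)
((192 - 54) + 446)*t(14, B(2, 5)) = ((192 - 54) + 446)*(7/(-3)) = (138 + 446)*(7*(-⅓)) = 584*(-7/3) = -4088/3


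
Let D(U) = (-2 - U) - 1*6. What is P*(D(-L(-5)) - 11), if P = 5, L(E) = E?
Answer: -120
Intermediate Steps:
D(U) = -8 - U (D(U) = (-2 - U) - 6 = -8 - U)
P*(D(-L(-5)) - 11) = 5*((-8 - (-1)*(-5)) - 11) = 5*((-8 - 1*5) - 11) = 5*((-8 - 5) - 11) = 5*(-13 - 11) = 5*(-24) = -120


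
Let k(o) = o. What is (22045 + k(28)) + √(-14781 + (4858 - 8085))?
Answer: 22073 + 2*I*√4502 ≈ 22073.0 + 134.19*I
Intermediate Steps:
(22045 + k(28)) + √(-14781 + (4858 - 8085)) = (22045 + 28) + √(-14781 + (4858 - 8085)) = 22073 + √(-14781 - 3227) = 22073 + √(-18008) = 22073 + 2*I*√4502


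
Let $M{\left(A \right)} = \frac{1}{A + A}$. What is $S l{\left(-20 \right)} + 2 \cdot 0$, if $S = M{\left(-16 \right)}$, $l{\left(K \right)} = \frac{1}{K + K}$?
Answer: $\frac{1}{1280} \approx 0.00078125$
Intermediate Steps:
$l{\left(K \right)} = \frac{1}{2 K}$
$M{\left(A \right)} = \frac{1}{2 A}$
$S = - \frac{1}{32}$ ($S = \frac{1}{2 \left(-16\right)} = \frac{1}{2} \left(- \frac{1}{16}\right) = - \frac{1}{32} \approx -0.03125$)
$S l{\left(-20 \right)} + 2 \cdot 0 = - \frac{\frac{1}{2} \frac{1}{-20}}{32} + 2 \cdot 0 = - \frac{\frac{1}{2} \left(- \frac{1}{20}\right)}{32} + 0 = \left(- \frac{1}{32}\right) \left(- \frac{1}{40}\right) + 0 = \frac{1}{1280} + 0 = \frac{1}{1280}$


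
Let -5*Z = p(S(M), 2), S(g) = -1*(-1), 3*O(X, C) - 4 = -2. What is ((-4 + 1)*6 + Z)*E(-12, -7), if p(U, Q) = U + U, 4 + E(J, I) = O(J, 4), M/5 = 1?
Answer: 184/3 ≈ 61.333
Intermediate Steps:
M = 5 (M = 5*1 = 5)
O(X, C) = ⅔ (O(X, C) = 4/3 + (⅓)*(-2) = 4/3 - ⅔ = ⅔)
E(J, I) = -10/3 (E(J, I) = -4 + ⅔ = -10/3)
S(g) = 1
p(U, Q) = 2*U
Z = -⅖ (Z = -2/5 = -⅕*2 = -⅖ ≈ -0.40000)
((-4 + 1)*6 + Z)*E(-12, -7) = ((-4 + 1)*6 - ⅖)*(-10/3) = (-3*6 - ⅖)*(-10/3) = (-18 - ⅖)*(-10/3) = -92/5*(-10/3) = 184/3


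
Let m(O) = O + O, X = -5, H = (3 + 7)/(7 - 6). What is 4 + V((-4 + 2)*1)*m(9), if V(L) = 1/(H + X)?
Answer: 38/5 ≈ 7.6000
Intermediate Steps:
H = 10 (H = 10/1 = 10*1 = 10)
V(L) = 1/5 (V(L) = 1/(10 - 5) = 1/5)
m(O) = 2*O
4 + V((-4 + 2)*1)*m(9) = 4 + (2*9)/5 = 4 + (1/5)*18 = 4 + 18/5 = 38/5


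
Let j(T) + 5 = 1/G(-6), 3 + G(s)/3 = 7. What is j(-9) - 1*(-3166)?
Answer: 37933/12 ≈ 3161.1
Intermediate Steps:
G(s) = 12 (G(s) = -9 + 3*7 = -9 + 21 = 12)
j(T) = -59/12 (j(T) = -5 + 1/12 = -59/12)
j(-9) - 1*(-3166) = -59/12 - 1*(-3166) = -59/12 + 3166 = 37933/12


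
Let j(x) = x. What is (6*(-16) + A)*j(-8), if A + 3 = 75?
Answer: 192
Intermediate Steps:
A = 72 (A = -3 + 75 = 72)
(6*(-16) + A)*j(-8) = (6*(-16) + 72)*(-8) = (-96 + 72)*(-8) = -24*(-8) = 192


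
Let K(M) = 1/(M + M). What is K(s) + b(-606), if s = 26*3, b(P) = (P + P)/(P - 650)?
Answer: 23791/24492 ≈ 0.97138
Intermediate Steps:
b(P) = 2*P/(-650 + P) (b(P) = (2*P)/(-650 + P) = 2*P/(-650 + P))
s = 78
K(M) = 1/(2*M)
K(s) + b(-606) = (½)/78 + 2*(-606)/(-650 - 606) = (½)*(1/78) + 2*(-606)/(-1256) = 1/156 + 2*(-606)*(-1/1256) = 1/156 + 303/314 = 23791/24492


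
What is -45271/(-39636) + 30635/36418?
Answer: 1431464069/721731924 ≈ 1.9834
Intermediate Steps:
-45271/(-39636) + 30635/36418 = -45271*(-1/39636) + 30635*(1/36418) = 45271/39636 + 30635/36418 = 1431464069/721731924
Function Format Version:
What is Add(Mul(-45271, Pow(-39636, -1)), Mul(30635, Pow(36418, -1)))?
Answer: Rational(1431464069, 721731924) ≈ 1.9834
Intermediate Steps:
Add(Mul(-45271, Pow(-39636, -1)), Mul(30635, Pow(36418, -1))) = Add(Mul(-45271, Rational(-1, 39636)), Mul(30635, Rational(1, 36418))) = Add(Rational(45271, 39636), Rational(30635, 36418)) = Rational(1431464069, 721731924)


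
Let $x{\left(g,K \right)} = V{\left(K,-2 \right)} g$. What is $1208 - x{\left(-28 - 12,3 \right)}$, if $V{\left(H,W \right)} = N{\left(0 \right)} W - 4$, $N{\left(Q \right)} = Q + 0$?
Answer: $1048$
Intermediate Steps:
$N{\left(Q \right)} = Q$
$V{\left(H,W \right)} = -4$ ($V{\left(H,W \right)} = 0 W - 4 = 0 - 4 = -4$)
$x{\left(g,K \right)} = - 4 g$
$1208 - x{\left(-28 - 12,3 \right)} = 1208 - - 4 \left(-28 - 12\right) = 1208 - \left(-4\right) \left(-40\right) = 1208 - 160 = 1048$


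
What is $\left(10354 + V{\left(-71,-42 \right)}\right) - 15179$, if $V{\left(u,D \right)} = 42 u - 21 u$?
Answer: $-6316$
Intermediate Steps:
$V{\left(u,D \right)} = 21 u$
$\left(10354 + V{\left(-71,-42 \right)}\right) - 15179 = \left(10354 + 21 \left(-71\right)\right) - 15179 = \left(10354 - 1491\right) - 15179 = 8863 - 15179 = -6316$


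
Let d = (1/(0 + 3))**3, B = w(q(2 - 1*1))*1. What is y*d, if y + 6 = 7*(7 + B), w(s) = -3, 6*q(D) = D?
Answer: 22/27 ≈ 0.81481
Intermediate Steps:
q(D) = D/6
B = -3 (B = -3*1 = -3)
y = 22 (y = -6 + 7*(7 - 3) = -6 + 7*4 = -6 + 28 = 22)
d = 1/27 (d = (1/3)**3 = 1/27 ≈ 0.037037)
y*d = 22*(1/27) = 22/27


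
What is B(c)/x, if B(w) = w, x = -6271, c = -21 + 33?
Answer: -12/6271 ≈ -0.0019136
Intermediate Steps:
c = 12
B(c)/x = 12/(-6271) = 12*(-1/6271) = -12/6271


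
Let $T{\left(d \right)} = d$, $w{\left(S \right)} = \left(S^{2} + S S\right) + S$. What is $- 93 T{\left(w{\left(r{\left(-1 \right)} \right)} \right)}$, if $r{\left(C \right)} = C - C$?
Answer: $0$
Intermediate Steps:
$r{\left(C \right)} = 0$
$w{\left(S \right)} = S + 2 S^{2}$ ($w{\left(S \right)} = \left(S^{2} + S^{2}\right) + S = 2 S^{2} + S = S + 2 S^{2}$)
$- 93 T{\left(w{\left(r{\left(-1 \right)} \right)} \right)} = - 93 \cdot 0 \left(1 + 2 \cdot 0\right) = - 93 \cdot 0 \left(1 + 0\right) = - 93 \cdot 0 \cdot 1 = \left(-93\right) 0 = 0$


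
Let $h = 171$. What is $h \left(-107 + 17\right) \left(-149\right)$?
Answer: $2293110$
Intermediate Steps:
$h \left(-107 + 17\right) \left(-149\right) = 171 \left(-107 + 17\right) \left(-149\right) = 171 \left(-90\right) \left(-149\right) = \left(-15390\right) \left(-149\right) = 2293110$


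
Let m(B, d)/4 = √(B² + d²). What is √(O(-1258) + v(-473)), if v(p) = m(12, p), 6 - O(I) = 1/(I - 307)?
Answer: √(14696915 + 9796900*√223873)/1565 ≈ 43.573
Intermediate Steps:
m(B, d) = 4*√(B² + d²)
O(I) = 6 - 1/(-307 + I) (O(I) = 6 - 1/(I - 307) = 6 - 1/(-307 + I))
v(p) = 4*√(144 + p²) (v(p) = 4*√(12² + p²) = 4*√(144 + p²))
√(O(-1258) + v(-473)) = √((-1843 + 6*(-1258))/(-307 - 1258) + 4*√(144 + (-473)²)) = √((-1843 - 7548)/(-1565) + 4*√(144 + 223729)) = √(-1/1565*(-9391) + 4*√223873) = √(9391/1565 + 4*√223873)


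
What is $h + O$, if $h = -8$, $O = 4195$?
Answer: $4187$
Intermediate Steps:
$h + O = -8 + 4195 = 4187$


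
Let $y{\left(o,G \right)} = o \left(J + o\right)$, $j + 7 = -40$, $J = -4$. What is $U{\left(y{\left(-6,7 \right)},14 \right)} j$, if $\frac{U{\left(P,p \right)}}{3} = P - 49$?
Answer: $-1551$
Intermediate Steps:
$j = -47$ ($j = -7 - 40 = -47$)
$y{\left(o,G \right)} = o \left(-4 + o\right)$
$U{\left(P,p \right)} = -147 + 3 P$ ($U{\left(P,p \right)} = 3 \left(P - 49\right) = 3 \left(-49 + P\right) = -147 + 3 P$)
$U{\left(y{\left(-6,7 \right)},14 \right)} j = \left(-147 + 3 \left(- 6 \left(-4 - 6\right)\right)\right) \left(-47\right) = \left(-147 + 3 \left(\left(-6\right) \left(-10\right)\right)\right) \left(-47\right) = \left(-147 + 3 \cdot 60\right) \left(-47\right) = \left(-147 + 180\right) \left(-47\right) = 33 \left(-47\right) = -1551$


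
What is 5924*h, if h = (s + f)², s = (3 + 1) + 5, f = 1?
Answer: 592400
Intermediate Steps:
s = 9 (s = 4 + 5 = 9)
h = 100 (h = (9 + 1)² = 10² = 100)
5924*h = 5924*100 = 592400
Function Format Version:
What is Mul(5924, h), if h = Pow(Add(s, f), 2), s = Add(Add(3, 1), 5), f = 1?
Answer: 592400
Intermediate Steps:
s = 9 (s = Add(4, 5) = 9)
h = 100 (h = Pow(Add(9, 1), 2) = Pow(10, 2) = 100)
Mul(5924, h) = Mul(5924, 100) = 592400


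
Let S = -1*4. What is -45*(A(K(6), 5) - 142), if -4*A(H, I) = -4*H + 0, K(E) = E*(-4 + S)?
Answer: 8550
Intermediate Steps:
S = -4
K(E) = -8*E (K(E) = E*(-4 - 4) = E*(-8) = -8*E)
A(H, I) = H (A(H, I) = -(-4*H + 0)/4 = -(-1)*H = H)
-45*(A(K(6), 5) - 142) = -45*(-8*6 - 142) = -45*(-48 - 142) = -45*(-190) = 8550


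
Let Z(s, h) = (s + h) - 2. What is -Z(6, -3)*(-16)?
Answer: 16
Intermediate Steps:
Z(s, h) = -2 + h + s (Z(s, h) = (h + s) - 2 = -2 + h + s)
-Z(6, -3)*(-16) = -(-2 - 3 + 6)*(-16) = -1*1*(-16) = -1*(-16) = 16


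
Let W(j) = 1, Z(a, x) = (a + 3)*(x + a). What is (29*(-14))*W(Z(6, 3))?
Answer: -406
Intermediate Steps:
Z(a, x) = (3 + a)*(a + x)
(29*(-14))*W(Z(6, 3)) = (29*(-14))*1 = -406*1 = -406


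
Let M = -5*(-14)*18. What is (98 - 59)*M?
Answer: 49140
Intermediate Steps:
M = 1260 (M = 70*18 = 1260)
(98 - 59)*M = (98 - 59)*1260 = 39*1260 = 49140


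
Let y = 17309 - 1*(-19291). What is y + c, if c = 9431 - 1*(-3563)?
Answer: 49594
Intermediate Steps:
c = 12994 (c = 9431 + 3563 = 12994)
y = 36600 (y = 17309 + 19291 = 36600)
y + c = 36600 + 12994 = 49594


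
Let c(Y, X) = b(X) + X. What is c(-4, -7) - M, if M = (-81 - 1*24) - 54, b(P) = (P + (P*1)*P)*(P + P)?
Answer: -436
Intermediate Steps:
b(P) = 2*P*(P + P²) (b(P) = (P + P*P)*(2*P) = (P + P²)*(2*P) = 2*P*(P + P²))
c(Y, X) = X + 2*X²*(1 + X) (c(Y, X) = 2*X²*(1 + X) + X = X + 2*X²*(1 + X))
M = -159 (M = (-81 - 24) - 54 = -105 - 54 = -159)
c(-4, -7) - M = -7*(1 + 2*(-7)*(1 - 7)) - 1*(-159) = -7*(1 + 2*(-7)*(-6)) + 159 = -7*(1 + 84) + 159 = -7*85 + 159 = -595 + 159 = -436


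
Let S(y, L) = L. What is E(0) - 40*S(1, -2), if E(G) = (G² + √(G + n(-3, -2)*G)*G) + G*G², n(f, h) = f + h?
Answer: 80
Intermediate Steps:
E(G) = G² + G³ + 2*G*√(-G) (E(G) = (G² + √(G + (-3 - 2)*G)*G) + G*G² = (G² + √(G - 5*G)*G) + G³ = (G² + √(-4*G)*G) + G³ = (G² + (2*√(-G))*G) + G³ = (G² + 2*G*√(-G)) + G³ = G² + G³ + 2*G*√(-G))
E(0) - 40*S(1, -2) = 0*(0 + 0² + 2*√(-1*0)) - 40*(-2) = 0*(0 + 0 + 2*√0) + 80 = 0*(0 + 0 + 2*0) + 80 = 0*(0 + 0 + 0) + 80 = 0*0 + 80 = 0 + 80 = 80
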